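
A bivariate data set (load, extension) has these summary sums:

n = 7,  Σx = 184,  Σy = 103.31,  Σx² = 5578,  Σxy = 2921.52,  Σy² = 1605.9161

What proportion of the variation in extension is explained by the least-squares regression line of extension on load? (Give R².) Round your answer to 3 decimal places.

0.704

Sxx = Σx² − (Σx)²/n = 5578 − 4836.571429 = 741.428571
Sxy = Σxy − (Σx)(Σy)/n = 2921.52 − 2715.577143 = 205.942857
Syy = Σy² − (Σy)²/n = 1605.9161 − 1524.708014 = 81.208086
R² = Sxy²/(Sxx·Syy) = (205.942857)²/(741.428571·81.208086) = 0.704409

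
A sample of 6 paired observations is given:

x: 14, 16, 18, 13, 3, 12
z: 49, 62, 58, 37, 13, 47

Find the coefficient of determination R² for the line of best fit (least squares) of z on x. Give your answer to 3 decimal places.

n = 6, Σx = 76, Σy = 266, Σxy = 3806, Σx² = 1098, Σy² = 13356
Sxx = Σx² − (Σx)²/n = 1098 − 962.666667 = 135.333333
Sxy = Σxy − (Σx)(Σy)/n = 3806 − 3369.333333 = 436.666667
Syy = Σy² − (Σy)²/n = 13356 − 11792.666667 = 1563.333333
R² = Sxy²/(Sxx·Syy) = (436.666667)²/(135.333333·1563.333333) = 0.901247

0.901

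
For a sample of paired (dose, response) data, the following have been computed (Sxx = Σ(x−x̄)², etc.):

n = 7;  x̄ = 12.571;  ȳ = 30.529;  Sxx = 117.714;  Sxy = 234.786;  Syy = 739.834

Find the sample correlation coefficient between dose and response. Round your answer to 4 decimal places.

0.7956

r = Sxy/√(Sxx·Syy) = 234.786/√(87088.819476) = 234.786/295.108149 = 0.795593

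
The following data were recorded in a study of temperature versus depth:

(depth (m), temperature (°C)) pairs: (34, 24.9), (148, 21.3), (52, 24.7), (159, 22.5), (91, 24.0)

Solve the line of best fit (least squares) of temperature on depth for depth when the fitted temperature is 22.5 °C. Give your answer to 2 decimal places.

135.07

n = 5, Σx = 484, Σy = 117.4, Σxy = 11044.9, Σx² = 59326
Sxx = Σx² − (Σx)²/n = 59326 − 46851.2 = 12474.8
Sxy = Σxy − (Σx)(Σy)/n = 11044.9 − 11364.32 = -319.42
b = Sxy/Sxx = -319.42/12474.8 = -0.025605
a = ȳ − b·x̄ = 23.48 − (-0.025605)·96.8 = 25.958585
Set a + b·x = 22.5: x = (22.5 − 25.958585) / (-0.025605) = 135.073446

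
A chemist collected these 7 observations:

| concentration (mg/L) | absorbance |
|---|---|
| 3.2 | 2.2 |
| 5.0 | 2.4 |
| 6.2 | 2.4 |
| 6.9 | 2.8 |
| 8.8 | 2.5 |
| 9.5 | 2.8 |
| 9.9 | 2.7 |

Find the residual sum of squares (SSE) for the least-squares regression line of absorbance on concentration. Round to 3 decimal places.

n = 7, Σx = 49.5, Σy = 17.8, Σxy = 128.57, Σx² = 386.99, Σy² = 45.58
Sxx = Σx² − (Σx)²/n = 386.99 − 350.035714 = 36.954286
Sxy = Σxy − (Σx)(Σy)/n = 128.57 − 125.871429 = 2.698571
Syy = Σy² − (Σy)²/n = 45.58 − 45.262857 = 0.317143
b = Sxy/Sxx = 2.698571/36.954286 = 0.073025
SSE = Syy − b·Sxy = 0.317143 − 0.073025·2.698571 = 0.120081

0.120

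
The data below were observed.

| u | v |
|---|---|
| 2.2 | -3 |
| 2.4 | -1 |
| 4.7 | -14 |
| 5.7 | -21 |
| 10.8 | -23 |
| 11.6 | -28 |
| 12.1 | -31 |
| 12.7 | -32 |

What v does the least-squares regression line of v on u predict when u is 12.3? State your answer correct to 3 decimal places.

n = 8, Σx = 62.2, Σy = -153, Σxy = -1549.2, Σx² = 624.08
Sxx = Σx² − (Σx)²/n = 624.08 − 483.605 = 140.475
Sxy = Σxy − (Σx)(Σy)/n = -1549.2 − (-1189.575) = -359.625
b = Sxy/Sxx = -359.625/140.475 = -2.560064
a = ȳ − b·x̄ = -19.125 − (-2.560064)·7.775 = 0.779498
ŷ(12.3) = a + b·12.3 = 0.779498 + (-2.560064)·12.3 = -30.709290

-30.709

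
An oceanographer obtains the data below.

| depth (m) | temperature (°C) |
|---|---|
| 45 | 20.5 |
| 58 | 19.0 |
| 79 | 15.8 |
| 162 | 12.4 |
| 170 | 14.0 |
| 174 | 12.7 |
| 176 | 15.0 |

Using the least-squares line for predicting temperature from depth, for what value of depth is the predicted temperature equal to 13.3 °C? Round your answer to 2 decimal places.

173.63

n = 7, Σx = 864, Σy = 109.4, Σxy = 12511.3, Σx² = 128026
Sxx = Σx² − (Σx)²/n = 128026 − 106642.285714 = 21383.714286
Sxy = Σxy − (Σx)(Σy)/n = 12511.3 − 13503.085714 = -991.785714
b = Sxy/Sxx = -991.785714/21383.714286 = -0.046380
a = ȳ − b·x̄ = 15.628571 − (-0.046380)·123.428571 = 21.353241
Set a + b·x = 13.3: x = (13.3 − 21.353241) / (-0.046380) = 173.634483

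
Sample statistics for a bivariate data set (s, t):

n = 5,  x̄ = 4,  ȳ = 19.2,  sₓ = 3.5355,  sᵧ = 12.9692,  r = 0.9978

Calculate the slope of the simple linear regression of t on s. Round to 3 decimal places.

b = r · sᵧ/sₓ = 0.9978 · 12.9692/3.5355 = 3.660209

3.660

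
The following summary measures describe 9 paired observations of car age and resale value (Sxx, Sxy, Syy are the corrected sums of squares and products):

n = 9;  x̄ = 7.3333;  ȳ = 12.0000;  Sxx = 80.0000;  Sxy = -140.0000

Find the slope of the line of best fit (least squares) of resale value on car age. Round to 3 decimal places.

-1.750

b = Sxy/Sxx = -140/80 = -1.75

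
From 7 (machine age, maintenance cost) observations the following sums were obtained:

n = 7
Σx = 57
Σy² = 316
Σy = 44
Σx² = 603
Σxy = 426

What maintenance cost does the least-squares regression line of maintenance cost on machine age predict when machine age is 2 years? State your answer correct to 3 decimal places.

Sxx = Σx² − (Σx)²/n = 603 − 464.142857 = 138.857143
Sxy = Σxy − (Σx)(Σy)/n = 426 − 358.285714 = 67.714286
b = Sxy/Sxx = 67.714286/138.857143 = 0.487654
a = ȳ − b·x̄ = 6.285714 − 0.487654·8.142857 = 2.314815
ŷ(2) = a + b·2 = 2.314815 + 0.487654·2 = 3.290123

3.290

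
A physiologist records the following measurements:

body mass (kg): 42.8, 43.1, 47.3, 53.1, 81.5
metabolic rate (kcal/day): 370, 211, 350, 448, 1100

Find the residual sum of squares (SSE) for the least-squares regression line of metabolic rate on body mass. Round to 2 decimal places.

n = 5, Σx = 267.8, Σy = 2479, Σxy = 154923.9, Σx² = 15388.6, Σy² = 1714625
Sxx = Σx² − (Σx)²/n = 15388.6 − 14343.368 = 1045.232
Sxy = Σxy − (Σx)(Σy)/n = 154923.9 − 132775.24 = 22148.66
Syy = Σy² − (Σy)²/n = 1714625 − 1229088.2 = 485536.8
b = Sxy/Sxx = 22148.66/1045.232 = 21.190186
SSE = Syy − b·Sxy = 485536.8 − 21.190186·22148.66 = 16202.585399

16202.59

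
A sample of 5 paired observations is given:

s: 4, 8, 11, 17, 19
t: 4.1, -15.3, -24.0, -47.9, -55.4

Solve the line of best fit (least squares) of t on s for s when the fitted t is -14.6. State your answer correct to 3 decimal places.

8.435

n = 5, Σx = 59, Σy = -138.5, Σxy = -2236.9, Σx² = 851
Sxx = Σx² − (Σx)²/n = 851 − 696.2 = 154.8
Sxy = Σxy − (Σx)(Σy)/n = -2236.9 − (-1634.3) = -602.6
b = Sxy/Sxx = -602.6/154.8 = -3.892765
a = ȳ − b·x̄ = -27.7 − (-3.892765)·11.8 = 18.234625
Set a + b·x = -14.6: x = (-14.6 − 18.234625) / (-3.892765) = 8.434783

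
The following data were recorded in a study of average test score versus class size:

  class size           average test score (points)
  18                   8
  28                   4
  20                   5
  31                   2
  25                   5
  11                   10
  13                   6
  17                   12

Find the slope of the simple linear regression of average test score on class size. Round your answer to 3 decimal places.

-0.354

n = 8, Σx = 163, Σy = 52, Σxy = 935, Σx² = 3673
Sxx = Σx² − (Σx)²/n = 3673 − 3321.125 = 351.875
Sxy = Σxy − (Σx)(Σy)/n = 935 − 1059.5 = -124.5
b = Sxy/Sxx = -124.5/351.875 = -0.353819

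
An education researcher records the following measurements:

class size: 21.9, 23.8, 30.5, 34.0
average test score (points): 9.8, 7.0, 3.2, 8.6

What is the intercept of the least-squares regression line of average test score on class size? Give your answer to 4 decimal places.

n = 4, Σx = 110.2, Σy = 28.6, Σxy = 771.22, Σx² = 3132.3
Sxx = Σx² − (Σx)²/n = 3132.3 − 3036.01 = 96.29
Sxy = Σxy − (Σx)(Σy)/n = 771.22 − 787.93 = -16.71
b = Sxy/Sxx = -16.71/96.29 = -0.173538
a = ȳ − b·x̄ = 7.15 − (-0.173538)·27.55 = 11.930979

11.9310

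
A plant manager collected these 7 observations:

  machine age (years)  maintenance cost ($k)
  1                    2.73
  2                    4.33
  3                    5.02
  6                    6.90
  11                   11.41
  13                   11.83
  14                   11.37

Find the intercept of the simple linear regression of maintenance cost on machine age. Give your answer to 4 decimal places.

n = 7, Σx = 50, Σy = 53.59, Σxy = 506.33, Σx² = 536
Sxx = Σx² − (Σx)²/n = 536 − 357.142857 = 178.857143
Sxy = Σxy − (Σx)(Σy)/n = 506.33 − 382.785714 = 123.544286
b = Sxy/Sxx = 123.544286/178.857143 = 0.690743
a = ȳ − b·x̄ = 7.655714 − 0.690743·7.142857 = 2.721837

2.7218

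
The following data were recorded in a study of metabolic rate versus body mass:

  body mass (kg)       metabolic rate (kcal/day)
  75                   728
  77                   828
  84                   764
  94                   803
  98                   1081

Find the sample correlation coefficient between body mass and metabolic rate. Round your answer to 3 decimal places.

n = 5, Σx = 428, Σy = 4204, Σxy = 363952, Σx² = 37050, Σy² = 3612634
Sxx = Σx² − (Σx)²/n = 37050 − 36636.8 = 413.2
Sxy = Σxy − (Σx)(Σy)/n = 363952 − 359862.4 = 4089.6
Syy = Σy² − (Σy)²/n = 3612634 − 3534723.2 = 77910.8
r = Sxy/√(Sxx·Syy) = 4089.6/√(32192742.56) = 4089.6/5673.864870 = 0.720779

0.721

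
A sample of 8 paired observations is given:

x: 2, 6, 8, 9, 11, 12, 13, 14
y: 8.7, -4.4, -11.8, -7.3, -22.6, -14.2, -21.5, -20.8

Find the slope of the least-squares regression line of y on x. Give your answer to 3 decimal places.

-2.489

n = 8, Σx = 75, Σy = -93.9, Σxy = -1158.8, Σx² = 815
Sxx = Σx² − (Σx)²/n = 815 − 703.125 = 111.875
Sxy = Σxy − (Σx)(Σy)/n = -1158.8 − (-880.3125) = -278.4875
b = Sxy/Sxx = -278.4875/111.875 = -2.489274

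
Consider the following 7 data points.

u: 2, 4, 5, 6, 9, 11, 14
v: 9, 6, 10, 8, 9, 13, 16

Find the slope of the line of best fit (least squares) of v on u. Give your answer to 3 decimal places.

n = 7, Σx = 51, Σy = 71, Σxy = 588, Σx² = 479
Sxx = Σx² − (Σx)²/n = 479 − 371.571429 = 107.428571
Sxy = Σxy − (Σx)(Σy)/n = 588 − 517.285714 = 70.714286
b = Sxy/Sxx = 70.714286/107.428571 = 0.658245

0.658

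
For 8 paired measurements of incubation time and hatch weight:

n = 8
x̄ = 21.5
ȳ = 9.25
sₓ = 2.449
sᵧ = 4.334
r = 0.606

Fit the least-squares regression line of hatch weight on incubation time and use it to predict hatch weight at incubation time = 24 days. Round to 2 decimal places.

b = r · sᵧ/sₓ = 0.606 · 4.334/2.449 = 1.072439
a = ȳ − b·x̄ = 9.25 − 1.072439·21.5 = -13.807446
ŷ(24) = a + b·24 = -13.807446 + 1.072439·24 = 11.931098

11.93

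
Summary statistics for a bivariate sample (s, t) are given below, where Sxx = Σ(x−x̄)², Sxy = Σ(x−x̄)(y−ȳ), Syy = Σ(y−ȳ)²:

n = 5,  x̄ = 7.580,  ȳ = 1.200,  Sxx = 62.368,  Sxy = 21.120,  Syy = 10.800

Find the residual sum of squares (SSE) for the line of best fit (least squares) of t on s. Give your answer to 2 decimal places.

3.65

b = Sxy/Sxx = 21.12/62.368 = 0.338635
SSE = Syy − b·Sxy = 10.8 − 0.338635·21.12 = 3.648025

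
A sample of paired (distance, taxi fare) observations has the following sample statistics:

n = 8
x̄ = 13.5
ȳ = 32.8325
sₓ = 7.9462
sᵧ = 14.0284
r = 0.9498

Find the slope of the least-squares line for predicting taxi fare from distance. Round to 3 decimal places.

b = r · sᵧ/sₓ = 0.9498 · 14.0284/7.9462 = 1.676798

1.677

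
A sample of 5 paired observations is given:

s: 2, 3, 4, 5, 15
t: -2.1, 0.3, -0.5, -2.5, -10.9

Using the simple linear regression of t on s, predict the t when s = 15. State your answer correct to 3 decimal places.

-10.633

n = 5, Σx = 29, Σy = -15.7, Σxy = -181.3, Σx² = 279
Sxx = Σx² − (Σx)²/n = 279 − 168.2 = 110.8
Sxy = Σxy − (Σx)(Σy)/n = -181.3 − (-91.06) = -90.24
b = Sxy/Sxx = -90.24/110.8 = -0.814440
a = ȳ − b·x̄ = -3.14 − (-0.814440)·5.8 = 1.583755
ŷ(15) = a + b·15 = 1.583755 + (-0.814440)·15 = -10.632852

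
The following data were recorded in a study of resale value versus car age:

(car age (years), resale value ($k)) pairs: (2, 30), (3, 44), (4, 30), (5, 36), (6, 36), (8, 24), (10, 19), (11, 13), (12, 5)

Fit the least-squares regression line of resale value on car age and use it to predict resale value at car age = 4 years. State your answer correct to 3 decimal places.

34.579

n = 9, Σx = 61, Σy = 237, Σxy = 1293, Σx² = 519
Sxx = Σx² − (Σx)²/n = 519 − 413.444444 = 105.555556
Sxy = Σxy − (Σx)(Σy)/n = 1293 − 1606.333333 = -313.333333
b = Sxy/Sxx = -313.333333/105.555556 = -2.968421
a = ȳ − b·x̄ = 26.333333 − (-2.968421)·6.777778 = 46.452632
ŷ(4) = a + b·4 = 46.452632 + (-2.968421)·4 = 34.578947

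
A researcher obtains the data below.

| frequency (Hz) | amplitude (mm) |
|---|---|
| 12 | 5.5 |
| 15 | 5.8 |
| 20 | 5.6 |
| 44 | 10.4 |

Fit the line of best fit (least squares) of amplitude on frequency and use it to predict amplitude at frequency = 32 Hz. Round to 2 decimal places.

n = 4, Σx = 91, Σy = 27.3, Σxy = 722.6, Σx² = 2705
Sxx = Σx² − (Σx)²/n = 2705 − 2070.25 = 634.75
Sxy = Σxy − (Σx)(Σy)/n = 722.6 − 621.075 = 101.525
b = Sxy/Sxx = 101.525/634.75 = 0.159945
a = ȳ − b·x̄ = 6.825 − 0.159945·22.75 = 3.186254
ŷ(32) = a + b·32 = 3.186254 + 0.159945·32 = 8.304490

8.30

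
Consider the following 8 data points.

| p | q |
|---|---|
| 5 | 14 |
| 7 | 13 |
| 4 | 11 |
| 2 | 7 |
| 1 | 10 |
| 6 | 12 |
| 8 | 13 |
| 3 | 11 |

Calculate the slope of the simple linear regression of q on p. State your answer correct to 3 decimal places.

n = 8, Σx = 36, Σy = 91, Σxy = 438, Σx² = 204
Sxx = Σx² − (Σx)²/n = 204 − 162 = 42
Sxy = Σxy − (Σx)(Σy)/n = 438 − 409.5 = 28.5
b = Sxy/Sxx = 28.5/42 = 0.678571

0.679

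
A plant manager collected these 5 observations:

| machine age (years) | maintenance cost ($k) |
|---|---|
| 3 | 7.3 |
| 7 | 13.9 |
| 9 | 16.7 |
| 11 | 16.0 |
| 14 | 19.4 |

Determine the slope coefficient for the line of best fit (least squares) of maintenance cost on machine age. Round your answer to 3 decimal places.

n = 5, Σx = 44, Σy = 73.3, Σxy = 717.1, Σx² = 456
Sxx = Σx² − (Σx)²/n = 456 − 387.2 = 68.8
Sxy = Σxy − (Σx)(Σy)/n = 717.1 − 645.04 = 72.06
b = Sxy/Sxx = 72.06/68.8 = 1.047384

1.047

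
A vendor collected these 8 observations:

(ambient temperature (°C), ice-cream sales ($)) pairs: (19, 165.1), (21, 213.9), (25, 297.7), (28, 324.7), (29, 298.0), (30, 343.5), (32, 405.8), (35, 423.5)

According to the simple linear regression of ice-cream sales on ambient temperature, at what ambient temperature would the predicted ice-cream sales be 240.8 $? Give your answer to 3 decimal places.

23.042

n = 8, Σx = 219, Σy = 2472.2, Σxy = 70918, Σx² = 6201
Sxx = Σx² − (Σx)²/n = 6201 − 5995.125 = 205.875
Sxy = Σxy − (Σx)(Σy)/n = 70918 − 67676.475 = 3241.525
b = Sxy/Sxx = 3241.525/205.875 = 15.745112
a = ȳ − b·x̄ = 309.025 − 15.745112·27.375 = -121.997450
Set a + b·x = 240.8: x = (240.8 − (-121.997450)) / 15.745112 = 23.041909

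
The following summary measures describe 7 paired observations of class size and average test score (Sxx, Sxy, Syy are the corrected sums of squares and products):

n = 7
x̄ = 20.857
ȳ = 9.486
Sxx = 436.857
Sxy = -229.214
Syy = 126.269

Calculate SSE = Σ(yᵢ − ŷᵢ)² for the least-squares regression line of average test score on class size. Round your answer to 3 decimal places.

6.003

b = Sxy/Sxx = -229.214/436.857 = -0.524689
SSE = Syy − b·Sxy = 126.269 − (-0.524689)·(-229.214) = 6.002968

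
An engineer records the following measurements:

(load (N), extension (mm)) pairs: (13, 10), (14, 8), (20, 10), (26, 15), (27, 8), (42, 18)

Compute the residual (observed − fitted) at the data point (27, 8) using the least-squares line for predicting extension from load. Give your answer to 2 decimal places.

-4.49

n = 6, Σx = 142, Σy = 69, Σxy = 1804, Σx² = 3934
Sxx = Σx² − (Σx)²/n = 3934 − 3360.666667 = 573.333333
Sxy = Σxy − (Σx)(Σy)/n = 1804 − 1633 = 171
b = Sxy/Sxx = 171/573.333333 = 0.298256
a = ȳ − b·x̄ = 11.5 − 0.298256·23.666667 = 4.441279
ŷ(27) = 4.441279 + 0.298256·27 = 12.494186
residual = y − ŷ = 8 − 12.494186 = -4.494186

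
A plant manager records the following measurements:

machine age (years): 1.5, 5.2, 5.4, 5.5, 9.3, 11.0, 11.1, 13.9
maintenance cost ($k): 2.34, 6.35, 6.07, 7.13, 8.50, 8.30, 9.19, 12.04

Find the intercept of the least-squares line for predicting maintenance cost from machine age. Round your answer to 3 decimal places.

n = 8, Σx = 62.9, Σy = 59.92, Σxy = 548.238, Σx² = 612.61
Sxx = Σx² − (Σx)²/n = 612.61 − 494.55125 = 118.05875
Sxy = Σxy − (Σx)(Σy)/n = 548.238 − 471.121 = 77.117
b = Sxy/Sxx = 77.117/118.05875 = 0.653209
a = ȳ − b·x̄ = 7.49 − 0.653209·7.8625 = 2.354147

2.354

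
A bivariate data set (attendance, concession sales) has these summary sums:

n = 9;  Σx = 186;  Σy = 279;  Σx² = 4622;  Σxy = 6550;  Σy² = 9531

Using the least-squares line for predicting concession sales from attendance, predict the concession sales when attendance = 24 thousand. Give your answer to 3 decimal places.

Sxx = Σx² − (Σx)²/n = 4622 − 3844 = 778
Sxy = Σxy − (Σx)(Σy)/n = 6550 − 5766 = 784
b = Sxy/Sxx = 784/778 = 1.007712
a = ȳ − b·x̄ = 31 − 1.007712·20.666667 = 10.173950
ŷ(24) = a + b·24 = 10.173950 + 1.007712·24 = 34.359040

34.359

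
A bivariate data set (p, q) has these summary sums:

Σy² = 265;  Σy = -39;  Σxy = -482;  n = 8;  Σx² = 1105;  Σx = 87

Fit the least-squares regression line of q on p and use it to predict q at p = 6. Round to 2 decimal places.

-3.10

Sxx = Σx² − (Σx)²/n = 1105 − 946.125 = 158.875
Sxy = Σxy − (Σx)(Σy)/n = -482 − (-424.125) = -57.875
b = Sxy/Sxx = -57.875/158.875 = -0.364280
a = ȳ − b·x̄ = -4.875 − (-0.364280)·10.875 = -0.913454
ŷ(6) = a + b·6 = -0.913454 + (-0.364280)·6 = -3.099135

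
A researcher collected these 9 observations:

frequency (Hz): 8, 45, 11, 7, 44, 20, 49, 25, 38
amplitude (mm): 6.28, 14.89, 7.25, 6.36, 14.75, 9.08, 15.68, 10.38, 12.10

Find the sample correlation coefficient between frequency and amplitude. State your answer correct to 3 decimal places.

n = 9, Σx = 247, Σy = 96.77, Σxy = 3162.78, Σx² = 9065, Σy² = 1154.1883
Sxx = Σx² − (Σx)²/n = 9065 − 6778.777778 = 2286.222222
Sxy = Σxy − (Σx)(Σy)/n = 3162.78 − 2655.798889 = 506.981111
Syy = Σy² − (Σy)²/n = 1154.1883 − 1040.492544 = 113.695756
r = Sxy/√(Sxx·Syy) = 506.981111/√(259933.762923) = 506.981111/509.836996 = 0.994398

0.994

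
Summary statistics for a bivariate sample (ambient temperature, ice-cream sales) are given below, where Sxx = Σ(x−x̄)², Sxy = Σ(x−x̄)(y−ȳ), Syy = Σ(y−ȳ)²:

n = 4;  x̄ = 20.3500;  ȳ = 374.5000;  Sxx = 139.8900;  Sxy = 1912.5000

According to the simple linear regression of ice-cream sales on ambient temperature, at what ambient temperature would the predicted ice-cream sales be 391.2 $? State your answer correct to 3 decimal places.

21.572

b = Sxy/Sxx = 1912.5/139.89 = 13.671456
a = ȳ − b·x̄ = 374.5 − 13.671456·20.35 = 96.285867
Set a + b·x = 391.2: x = (391.2 − 96.285867) / 13.671456 = 21.571523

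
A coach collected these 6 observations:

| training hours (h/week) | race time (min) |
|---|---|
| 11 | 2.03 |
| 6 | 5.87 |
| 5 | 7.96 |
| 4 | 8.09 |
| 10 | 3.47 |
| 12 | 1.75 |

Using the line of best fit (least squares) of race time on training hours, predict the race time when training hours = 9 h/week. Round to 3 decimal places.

4.035

n = 6, Σx = 48, Σy = 29.17, Σxy = 185.41, Σx² = 442
Sxx = Σx² − (Σx)²/n = 442 − 384 = 58
Sxy = Σxy − (Σx)(Σy)/n = 185.41 − 233.36 = -47.95
b = Sxy/Sxx = -47.95/58 = -0.826724
a = ȳ − b·x̄ = 4.861667 − (-0.826724)·8 = 11.475460
ŷ(9) = a + b·9 = 11.475460 + (-0.826724)·9 = 4.034943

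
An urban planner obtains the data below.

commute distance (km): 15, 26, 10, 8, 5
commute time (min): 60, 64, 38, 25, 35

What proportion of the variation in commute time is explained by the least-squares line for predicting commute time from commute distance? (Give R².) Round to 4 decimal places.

n = 5, Σx = 64, Σy = 222, Σxy = 3319, Σx² = 1090, Σy² = 10990
Sxx = Σx² − (Σx)²/n = 1090 − 819.2 = 270.8
Sxy = Σxy − (Σx)(Σy)/n = 3319 − 2841.6 = 477.4
Syy = Σy² − (Σy)²/n = 10990 − 9856.8 = 1133.2
R² = Sxy²/(Sxx·Syy) = (477.4)²/(270.8·1133.2) = 0.742693

0.7427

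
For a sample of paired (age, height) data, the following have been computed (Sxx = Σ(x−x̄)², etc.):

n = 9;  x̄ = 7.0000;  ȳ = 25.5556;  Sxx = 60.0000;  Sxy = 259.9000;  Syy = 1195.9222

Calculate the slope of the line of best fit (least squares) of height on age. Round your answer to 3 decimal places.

b = Sxy/Sxx = 259.9/60 = 4.331667

4.332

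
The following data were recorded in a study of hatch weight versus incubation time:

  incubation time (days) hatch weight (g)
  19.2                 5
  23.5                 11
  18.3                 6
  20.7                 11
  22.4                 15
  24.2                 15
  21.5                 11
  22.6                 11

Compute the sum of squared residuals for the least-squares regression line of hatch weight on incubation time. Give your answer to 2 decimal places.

n = 8, Σx = 172.4, Σy = 85, Σxy = 1876.1, Σx² = 3744.68, Σy² = 995
Sxx = Σx² − (Σx)²/n = 3744.68 − 3715.22 = 29.46
Sxy = Σxy − (Σx)(Σy)/n = 1876.1 − 1831.75 = 44.35
Syy = Σy² − (Σy)²/n = 995 − 903.125 = 91.875
b = Sxy/Sxx = 44.35/29.46 = 1.505431
SSE = Syy − b·Sxy = 91.875 − 1.505431·44.35 = 25.109131

25.11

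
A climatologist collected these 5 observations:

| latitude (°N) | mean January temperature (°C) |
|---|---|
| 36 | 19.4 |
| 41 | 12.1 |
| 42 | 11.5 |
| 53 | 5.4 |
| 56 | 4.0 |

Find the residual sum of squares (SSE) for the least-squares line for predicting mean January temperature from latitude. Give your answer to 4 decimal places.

n = 5, Σx = 228, Σy = 52.4, Σxy = 2187.7, Σx² = 10686, Σy² = 700.18
Sxx = Σx² − (Σx)²/n = 10686 − 10396.8 = 289.2
Sxy = Σxy − (Σx)(Σy)/n = 2187.7 − 2389.44 = -201.74
Syy = Σy² − (Σy)²/n = 700.18 − 549.152 = 151.028
b = Sxy/Sxx = -201.74/289.2 = -0.697580
SSE = Syy − b·Sxy = 151.028 − (-0.697580)·(-201.74) = 10.298306

10.2983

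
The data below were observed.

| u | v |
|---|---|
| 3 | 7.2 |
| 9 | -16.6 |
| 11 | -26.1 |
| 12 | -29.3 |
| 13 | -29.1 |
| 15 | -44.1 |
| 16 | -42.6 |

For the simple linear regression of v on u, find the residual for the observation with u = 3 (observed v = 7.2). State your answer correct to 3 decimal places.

0.150

n = 7, Σx = 79, Σy = -180.6, Σxy = -2487.9, Σx² = 1005
Sxx = Σx² − (Σx)²/n = 1005 − 891.571429 = 113.428571
Sxy = Σxy − (Σx)(Σy)/n = -2487.9 − (-2038.2) = -449.7
b = Sxy/Sxx = -449.7/113.428571 = -3.964610
a = ȳ − b·x̄ = -25.8 − (-3.964610)·11.285714 = 18.943451
ŷ(3) = 18.943451 + (-3.964610)·3 = 7.049622
residual = y − ŷ = 7.2 − 7.049622 = 0.150378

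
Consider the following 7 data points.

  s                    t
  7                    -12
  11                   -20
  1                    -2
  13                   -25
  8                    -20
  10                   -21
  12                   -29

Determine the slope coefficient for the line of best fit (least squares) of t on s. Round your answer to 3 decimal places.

n = 7, Σx = 62, Σy = -129, Σxy = -1349, Σx² = 648
Sxx = Σx² − (Σx)²/n = 648 − 549.142857 = 98.857143
Sxy = Σxy − (Σx)(Σy)/n = -1349 − (-1142.571429) = -206.428571
b = Sxy/Sxx = -206.428571/98.857143 = -2.088150

-2.088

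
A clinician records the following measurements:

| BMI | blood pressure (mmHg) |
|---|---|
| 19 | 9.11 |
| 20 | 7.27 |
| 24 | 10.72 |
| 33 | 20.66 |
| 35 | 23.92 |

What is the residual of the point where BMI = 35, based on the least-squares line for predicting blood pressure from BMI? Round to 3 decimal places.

n = 5, Σx = 131, Σy = 71.68, Σxy = 2094.75, Σx² = 3651
Sxx = Σx² − (Σx)²/n = 3651 − 3432.2 = 218.8
Sxy = Σxy − (Σx)(Σy)/n = 2094.75 − 1878.016 = 216.734
b = Sxy/Sxx = 216.734/218.8 = 0.990558
a = ȳ − b·x̄ = 14.336 − 0.990558·26.2 = -11.616609
ŷ(35) = -11.616609 + 0.990558·35 = 23.052907
residual = y − ŷ = 23.92 − 23.052907 = 0.867093

0.867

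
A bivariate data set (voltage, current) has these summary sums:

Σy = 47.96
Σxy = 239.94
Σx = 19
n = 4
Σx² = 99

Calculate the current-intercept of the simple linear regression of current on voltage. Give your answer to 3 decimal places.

Sxx = Σx² − (Σx)²/n = 99 − 90.25 = 8.75
Sxy = Σxy − (Σx)(Σy)/n = 239.94 − 227.81 = 12.13
b = Sxy/Sxx = 12.13/8.75 = 1.386286
a = ȳ − b·x̄ = 11.99 − 1.386286·4.75 = 5.405143

5.405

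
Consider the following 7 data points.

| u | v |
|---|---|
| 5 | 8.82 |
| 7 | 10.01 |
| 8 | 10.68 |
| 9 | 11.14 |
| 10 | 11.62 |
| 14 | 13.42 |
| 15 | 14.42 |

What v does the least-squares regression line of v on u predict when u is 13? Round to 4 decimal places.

n = 7, Σx = 68, Σy = 80.11, Σxy = 820.25, Σx² = 740
Sxx = Σx² − (Σx)²/n = 740 − 660.571429 = 79.428571
Sxy = Σxy − (Σx)(Σy)/n = 820.25 − 778.211429 = 42.038571
b = Sxy/Sxx = 42.038571/79.428571 = 0.529263
a = ȳ − b·x̄ = 11.444286 − 0.529263·9.714286 = 6.302878
ŷ(13) = a + b·13 = 6.302878 + 0.529263·13 = 13.183291

13.1833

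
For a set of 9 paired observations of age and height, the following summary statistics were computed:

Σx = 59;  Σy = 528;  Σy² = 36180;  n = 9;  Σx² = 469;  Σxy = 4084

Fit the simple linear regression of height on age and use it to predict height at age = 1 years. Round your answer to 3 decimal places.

Sxx = Σx² − (Σx)²/n = 469 − 386.777778 = 82.222222
Sxy = Σxy − (Σx)(Σy)/n = 4084 − 3461.333333 = 622.666667
b = Sxy/Sxx = 622.666667/82.222222 = 7.572973
a = ȳ − b·x̄ = 58.666667 − 7.572973·6.555556 = 9.021622
ŷ(1) = a + b·1 = 9.021622 + 7.572973·1 = 16.594595

16.595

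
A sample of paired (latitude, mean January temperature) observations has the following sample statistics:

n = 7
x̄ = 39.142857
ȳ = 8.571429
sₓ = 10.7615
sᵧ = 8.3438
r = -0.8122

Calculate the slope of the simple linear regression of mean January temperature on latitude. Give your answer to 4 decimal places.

-0.6297

b = r · sᵧ/sₓ = -0.8122 · 8.3438/10.7615 = -0.629730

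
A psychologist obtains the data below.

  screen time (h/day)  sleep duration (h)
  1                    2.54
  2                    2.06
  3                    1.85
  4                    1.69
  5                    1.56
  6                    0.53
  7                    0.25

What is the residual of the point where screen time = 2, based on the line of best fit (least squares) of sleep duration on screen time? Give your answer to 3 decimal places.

-0.167

n = 7, Σx = 28, Σy = 10.48, Σxy = 31.7, Σx² = 140
Sxx = Σx² − (Σx)²/n = 140 − 112 = 28
Sxy = Σxy − (Σx)(Σy)/n = 31.7 − 41.92 = -10.22
b = Sxy/Sxx = -10.22/28 = -0.365
a = ȳ − b·x̄ = 1.497143 − (-0.365)·4 = 2.957143
ŷ(2) = 2.957143 + (-0.365)·2 = 2.227143
residual = y − ŷ = 2.06 − 2.227143 = -0.167143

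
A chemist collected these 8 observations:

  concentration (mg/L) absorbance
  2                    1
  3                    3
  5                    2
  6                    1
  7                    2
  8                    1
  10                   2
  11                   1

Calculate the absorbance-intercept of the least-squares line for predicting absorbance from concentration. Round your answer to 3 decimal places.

n = 8, Σx = 52, Σy = 13, Σxy = 80, Σx² = 408
Sxx = Σx² − (Σx)²/n = 408 − 338 = 70
Sxy = Σxy − (Σx)(Σy)/n = 80 − 84.5 = -4.5
b = Sxy/Sxx = -4.5/70 = -0.064286
a = ȳ − b·x̄ = 1.625 − (-0.064286)·6.5 = 2.042857

2.043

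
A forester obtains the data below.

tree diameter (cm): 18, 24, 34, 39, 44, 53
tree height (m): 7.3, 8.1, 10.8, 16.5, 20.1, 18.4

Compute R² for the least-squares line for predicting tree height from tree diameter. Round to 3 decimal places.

0.849

n = 6, Σx = 212, Σy = 81.2, Σxy = 3196.1, Σx² = 8322, Σy² = 1250.36
Sxx = Σx² − (Σx)²/n = 8322 − 7490.666667 = 831.333333
Sxy = Σxy − (Σx)(Σy)/n = 3196.1 − 2869.066667 = 327.033333
Syy = Σy² − (Σy)²/n = 1250.36 − 1098.906667 = 151.453333
R² = Sxy²/(Sxx·Syy) = (327.033333)²/(831.333333·151.453333) = 0.849435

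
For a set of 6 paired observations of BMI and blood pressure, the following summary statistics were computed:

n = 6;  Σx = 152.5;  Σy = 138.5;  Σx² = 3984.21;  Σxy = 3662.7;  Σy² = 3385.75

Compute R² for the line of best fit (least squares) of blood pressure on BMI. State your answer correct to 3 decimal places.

0.995

Sxx = Σx² − (Σx)²/n = 3984.21 − 3876.041667 = 108.168333
Sxy = Σxy − (Σx)(Σy)/n = 3662.7 − 3520.208333 = 142.491667
Syy = Σy² − (Σy)²/n = 3385.75 − 3197.041667 = 188.708333
R² = Sxy²/(Sxx·Syy) = (142.491667)²/(108.168333·188.708333) = 0.994690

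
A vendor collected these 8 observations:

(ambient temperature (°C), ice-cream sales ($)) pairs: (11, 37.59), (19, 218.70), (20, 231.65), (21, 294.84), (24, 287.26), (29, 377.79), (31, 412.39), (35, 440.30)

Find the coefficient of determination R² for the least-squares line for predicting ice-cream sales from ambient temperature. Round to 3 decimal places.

n = 8, Σx = 190, Σy = 2300.52, Σxy = 61438.17, Σx² = 4926, Σy² = 779008.24
Sxx = Σx² − (Σx)²/n = 4926 − 4512.5 = 413.5
Sxy = Σxy − (Σx)(Σy)/n = 61438.17 − 54637.35 = 6800.82
Syy = Σy² − (Σy)²/n = 779008.24 − 661549.0338 = 117459.2062
R² = Sxy²/(Sxx·Syy) = (6800.82)²/(413.5·117459.2062) = 0.952270

0.952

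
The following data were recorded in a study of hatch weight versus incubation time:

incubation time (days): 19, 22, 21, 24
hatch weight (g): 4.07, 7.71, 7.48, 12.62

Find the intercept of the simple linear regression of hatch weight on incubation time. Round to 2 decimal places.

n = 4, Σx = 86, Σy = 31.88, Σxy = 706.91, Σx² = 1862
Sxx = Σx² − (Σx)²/n = 1862 − 1849 = 13
Sxy = Σxy − (Σx)(Σy)/n = 706.91 − 685.42 = 21.49
b = Sxy/Sxx = 21.49/13 = 1.653077
a = ȳ − b·x̄ = 7.97 − 1.653077·21.5 = -27.571154

-27.57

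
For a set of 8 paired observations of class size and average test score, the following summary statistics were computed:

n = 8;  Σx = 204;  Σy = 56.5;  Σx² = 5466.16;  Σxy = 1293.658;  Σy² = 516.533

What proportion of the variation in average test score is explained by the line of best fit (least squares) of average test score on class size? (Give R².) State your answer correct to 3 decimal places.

0.697

Sxx = Σx² − (Σx)²/n = 5466.16 − 5202 = 264.16
Sxy = Σxy − (Σx)(Σy)/n = 1293.658 − 1440.75 = -147.092
Syy = Σy² − (Σy)²/n = 516.533 − 399.03125 = 117.50175
R² = Sxy²/(Sxx·Syy) = (-147.092)²/(264.16·117.50175) = 0.697054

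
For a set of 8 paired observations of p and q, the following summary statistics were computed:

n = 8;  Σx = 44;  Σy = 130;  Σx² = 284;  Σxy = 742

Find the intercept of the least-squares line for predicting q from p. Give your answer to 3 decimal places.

Sxx = Σx² − (Σx)²/n = 284 − 242 = 42
Sxy = Σxy − (Σx)(Σy)/n = 742 − 715 = 27
b = Sxy/Sxx = 27/42 = 0.642857
a = ȳ − b·x̄ = 16.25 − 0.642857·5.5 = 12.714286

12.714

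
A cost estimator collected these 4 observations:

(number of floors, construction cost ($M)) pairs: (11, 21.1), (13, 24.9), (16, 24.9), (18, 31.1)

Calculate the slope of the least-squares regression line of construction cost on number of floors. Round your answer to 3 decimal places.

1.207

n = 4, Σx = 58, Σy = 102, Σxy = 1514, Σx² = 870
Sxx = Σx² − (Σx)²/n = 870 − 841 = 29
Sxy = Σxy − (Σx)(Σy)/n = 1514 − 1479 = 35
b = Sxy/Sxx = 35/29 = 1.206897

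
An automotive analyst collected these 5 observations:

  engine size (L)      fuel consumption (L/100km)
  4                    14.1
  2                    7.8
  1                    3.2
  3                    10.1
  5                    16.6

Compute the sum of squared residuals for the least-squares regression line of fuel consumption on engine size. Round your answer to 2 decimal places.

n = 5, Σx = 15, Σy = 51.8, Σxy = 188.5, Σx² = 55, Σy² = 647.46
Sxx = Σx² − (Σx)²/n = 55 − 45 = 10
Sxy = Σxy − (Σx)(Σy)/n = 188.5 − 155.4 = 33.1
Syy = Σy² − (Σy)²/n = 647.46 − 536.648 = 110.812
b = Sxy/Sxx = 33.1/10 = 3.31
SSE = Syy − b·Sxy = 110.812 − 3.31·33.1 = 1.251

1.25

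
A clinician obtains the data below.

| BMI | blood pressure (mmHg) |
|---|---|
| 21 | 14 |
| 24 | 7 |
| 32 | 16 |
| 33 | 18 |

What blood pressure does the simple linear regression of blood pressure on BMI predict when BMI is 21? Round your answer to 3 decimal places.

10.314

n = 4, Σx = 110, Σy = 55, Σxy = 1568, Σx² = 3130
Sxx = Σx² − (Σx)²/n = 3130 − 3025 = 105
Sxy = Σxy − (Σx)(Σy)/n = 1568 − 1512.5 = 55.5
b = Sxy/Sxx = 55.5/105 = 0.528571
a = ȳ − b·x̄ = 13.75 − 0.528571·27.5 = -0.785714
ŷ(21) = a + b·21 = -0.785714 + 0.528571·21 = 10.314286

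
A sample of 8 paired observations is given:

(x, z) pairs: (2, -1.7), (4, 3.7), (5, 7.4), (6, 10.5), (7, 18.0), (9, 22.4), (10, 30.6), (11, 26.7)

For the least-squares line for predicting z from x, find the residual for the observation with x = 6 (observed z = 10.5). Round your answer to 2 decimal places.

-1.48

n = 8, Σx = 54, Σy = 117.6, Σxy = 1038.7, Σx² = 432
Sxx = Σx² − (Σx)²/n = 432 − 364.5 = 67.5
Sxy = Σxy − (Σx)(Σy)/n = 1038.7 − 793.8 = 244.9
b = Sxy/Sxx = 244.9/67.5 = 3.628148
a = ȳ − b·x̄ = 14.7 − 3.628148·6.75 = -9.79
ŷ(6) = -9.79 + 3.628148·6 = 11.978889
residual = y − ŷ = 10.5 − 11.978889 = -1.478889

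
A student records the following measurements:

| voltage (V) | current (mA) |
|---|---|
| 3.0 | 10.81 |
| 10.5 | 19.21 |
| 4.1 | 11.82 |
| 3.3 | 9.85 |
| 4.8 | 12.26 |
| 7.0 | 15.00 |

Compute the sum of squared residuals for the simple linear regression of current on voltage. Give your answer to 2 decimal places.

0.97

n = 6, Σx = 32.7, Σy = 78.95, Σxy = 478.95, Σx² = 218.99, Σy² = 1097.9227
Sxx = Σx² − (Σx)²/n = 218.99 − 178.215 = 40.775
Sxy = Σxy − (Σx)(Σy)/n = 478.95 − 430.2775 = 48.6725
Syy = Σy² − (Σy)²/n = 1097.9227 − 1038.850417 = 59.072283
b = Sxy/Sxx = 48.6725/40.775 = 1.193685
SSE = Syy − b·Sxy = 59.072283 − 1.193685·48.6725 = 0.972657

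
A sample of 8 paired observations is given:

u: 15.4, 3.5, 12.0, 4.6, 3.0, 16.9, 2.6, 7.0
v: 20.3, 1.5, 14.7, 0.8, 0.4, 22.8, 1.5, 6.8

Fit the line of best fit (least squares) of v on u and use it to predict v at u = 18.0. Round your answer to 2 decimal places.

24.32

n = 8, Σx = 65, Σy = 68.8, Σxy = 935.97, Σx² = 764.94
Sxx = Σx² − (Σx)²/n = 764.94 − 528.125 = 236.815
Sxy = Σxy − (Σx)(Σy)/n = 935.97 − 559 = 376.97
b = Sxy/Sxx = 376.97/236.815 = 1.591833
a = ȳ − b·x̄ = 8.6 − 1.591833·8.125 = -4.333645
ŷ(18.0) = a + b·18.0 = -4.333645 + 1.591833·18 = 24.319354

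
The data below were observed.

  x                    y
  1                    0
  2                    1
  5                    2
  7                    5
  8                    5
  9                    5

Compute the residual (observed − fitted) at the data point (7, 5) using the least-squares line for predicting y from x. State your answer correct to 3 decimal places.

0.875

n = 6, Σx = 32, Σy = 18, Σxy = 132, Σx² = 224
Sxx = Σx² − (Σx)²/n = 224 − 170.666667 = 53.333333
Sxy = Σxy − (Σx)(Σy)/n = 132 − 96 = 36
b = Sxy/Sxx = 36/53.333333 = 0.675
a = ȳ − b·x̄ = 3 − 0.675·5.333333 = -0.6
ŷ(7) = -0.6 + 0.675·7 = 4.125
residual = y − ŷ = 5 − 4.125 = 0.875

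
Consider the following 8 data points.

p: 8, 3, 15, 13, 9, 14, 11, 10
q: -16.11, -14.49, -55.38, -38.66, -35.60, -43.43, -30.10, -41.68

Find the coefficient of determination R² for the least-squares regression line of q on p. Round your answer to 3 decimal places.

0.753

n = 8, Σx = 83, Σy = -275.45, Σxy = -3181.95, Σx² = 965, Σy² = 10827.7895
Sxx = Σx² − (Σx)²/n = 965 − 861.125 = 103.875
Sxy = Σxy − (Σx)(Σy)/n = -3181.95 − (-2857.79375) = -324.15625
Syy = Σy² − (Σy)²/n = 10827.7895 − 9484.087812 = 1343.701687
R² = Sxy²/(Sxx·Syy) = (-324.15625)²/(103.875·1343.701687) = 0.752827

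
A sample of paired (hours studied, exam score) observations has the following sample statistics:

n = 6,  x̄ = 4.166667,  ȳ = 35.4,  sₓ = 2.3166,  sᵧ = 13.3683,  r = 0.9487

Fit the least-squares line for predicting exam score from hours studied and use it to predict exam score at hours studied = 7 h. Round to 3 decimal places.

50.911

b = r · sᵧ/sₓ = 0.9487 · 13.3683/2.3166 = 5.474621
a = ȳ − b·x̄ = 35.4 − 5.474621·4.166667 = 12.589079
ŷ(7) = a + b·7 = 12.589079 + 5.474621·7 = 50.911423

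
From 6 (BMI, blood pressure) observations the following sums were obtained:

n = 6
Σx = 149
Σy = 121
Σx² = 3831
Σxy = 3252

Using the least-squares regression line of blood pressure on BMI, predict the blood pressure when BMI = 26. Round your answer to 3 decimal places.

Sxx = Σx² − (Σx)²/n = 3831 − 3700.166667 = 130.833333
Sxy = Σxy − (Σx)(Σy)/n = 3252 − 3004.833333 = 247.166667
b = Sxy/Sxx = 247.166667/130.833333 = 1.889172
a = ȳ − b·x̄ = 20.166667 − 1.889172·24.833333 = -26.747771
ŷ(26) = a + b·26 = -26.747771 + 1.889172·26 = 22.370701

22.371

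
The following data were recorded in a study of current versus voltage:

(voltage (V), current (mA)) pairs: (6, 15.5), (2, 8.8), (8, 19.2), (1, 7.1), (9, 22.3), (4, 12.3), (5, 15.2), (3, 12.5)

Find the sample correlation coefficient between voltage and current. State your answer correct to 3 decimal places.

n = 8, Σx = 38, Σy = 112.9, Σxy = 634.7, Σx² = 236, Σy² = 1772.61
Sxx = Σx² − (Σx)²/n = 236 − 180.5 = 55.5
Sxy = Σxy − (Σx)(Σy)/n = 634.7 − 536.275 = 98.425
Syy = Σy² − (Σy)²/n = 1772.61 − 1593.30125 = 179.30875
r = Sxy/√(Sxx·Syy) = 98.425/√(9951.635625) = 98.425/99.757885 = 0.986639

0.987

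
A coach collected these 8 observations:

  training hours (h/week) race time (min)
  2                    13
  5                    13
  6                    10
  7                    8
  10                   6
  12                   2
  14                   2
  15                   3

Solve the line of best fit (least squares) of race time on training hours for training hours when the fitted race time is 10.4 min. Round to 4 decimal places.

5.4384

n = 8, Σx = 71, Σy = 57, Σxy = 364, Σx² = 779
Sxx = Σx² − (Σx)²/n = 779 − 630.125 = 148.875
Sxy = Σxy − (Σx)(Σy)/n = 364 − 505.875 = -141.875
b = Sxy/Sxx = -141.875/148.875 = -0.952981
a = ȳ − b·x̄ = 7.125 − (-0.952981)·8.875 = 15.582704
Set a + b·x = 10.4: x = (10.4 − 15.582704) / (-0.952981) = 5.438414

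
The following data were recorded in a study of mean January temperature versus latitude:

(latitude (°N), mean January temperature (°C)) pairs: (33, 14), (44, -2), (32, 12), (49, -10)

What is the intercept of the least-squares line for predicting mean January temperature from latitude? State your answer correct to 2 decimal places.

57.36

n = 4, Σx = 158, Σy = 14, Σxy = 268, Σx² = 6450
Sxx = Σx² − (Σx)²/n = 6450 − 6241 = 209
Sxy = Σxy − (Σx)(Σy)/n = 268 − 553 = -285
b = Sxy/Sxx = -285/209 = -1.363636
a = ȳ − b·x̄ = 3.5 − (-1.363636)·39.5 = 57.363636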